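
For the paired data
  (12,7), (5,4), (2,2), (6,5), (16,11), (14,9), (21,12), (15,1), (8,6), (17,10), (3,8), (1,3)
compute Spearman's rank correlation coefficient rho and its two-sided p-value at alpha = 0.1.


Step 1: Rank x and y separately (midranks; no ties here).
rank(x): 12->7, 5->4, 2->2, 6->5, 16->10, 14->8, 21->12, 15->9, 8->6, 17->11, 3->3, 1->1
rank(y): 7->7, 4->4, 2->2, 5->5, 11->11, 9->9, 12->12, 1->1, 6->6, 10->10, 8->8, 3->3
Step 2: d_i = R_x(i) - R_y(i); compute d_i^2.
  (7-7)^2=0, (4-4)^2=0, (2-2)^2=0, (5-5)^2=0, (10-11)^2=1, (8-9)^2=1, (12-12)^2=0, (9-1)^2=64, (6-6)^2=0, (11-10)^2=1, (3-8)^2=25, (1-3)^2=4
sum(d^2) = 96.
Step 3: rho = 1 - 6*96 / (12*(12^2 - 1)) = 1 - 576/1716 = 0.664336.
Step 4: Under H0, t = rho * sqrt((n-2)/(1-rho^2)) = 2.8107 ~ t(10).
Step 5: Two-sided p-value from the t-distribution with 10 df = 0.018453.
Step 6: alpha = 0.1. reject H0.

rho = 0.6643, p = 0.018453, reject H0 at alpha = 0.1.


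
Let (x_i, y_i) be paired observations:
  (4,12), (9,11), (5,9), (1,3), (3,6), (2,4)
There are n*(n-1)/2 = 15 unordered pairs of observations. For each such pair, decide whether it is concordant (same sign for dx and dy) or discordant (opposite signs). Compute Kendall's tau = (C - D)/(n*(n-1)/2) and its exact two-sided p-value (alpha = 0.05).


Step 1: Enumerate the 15 unordered pairs (i,j) with i<j and classify each by sign(x_j-x_i) * sign(y_j-y_i).
  (1,2):dx=+5,dy=-1->D; (1,3):dx=+1,dy=-3->D; (1,4):dx=-3,dy=-9->C; (1,5):dx=-1,dy=-6->C
  (1,6):dx=-2,dy=-8->C; (2,3):dx=-4,dy=-2->C; (2,4):dx=-8,dy=-8->C; (2,5):dx=-6,dy=-5->C
  (2,6):dx=-7,dy=-7->C; (3,4):dx=-4,dy=-6->C; (3,5):dx=-2,dy=-3->C; (3,6):dx=-3,dy=-5->C
  (4,5):dx=+2,dy=+3->C; (4,6):dx=+1,dy=+1->C; (5,6):dx=-1,dy=-2->C
Step 2: C = 13, D = 2, total pairs = 15.
Step 3: tau = (C - D)/(n(n-1)/2) = (13 - 2)/15 = 0.733333.
Step 4: Exact two-sided p-value (enumerate n! = 720 permutations of y under H0): p = 0.055556.
Step 5: alpha = 0.05. fail to reject H0.

tau_b = 0.7333 (C=13, D=2), p = 0.055556, fail to reject H0.


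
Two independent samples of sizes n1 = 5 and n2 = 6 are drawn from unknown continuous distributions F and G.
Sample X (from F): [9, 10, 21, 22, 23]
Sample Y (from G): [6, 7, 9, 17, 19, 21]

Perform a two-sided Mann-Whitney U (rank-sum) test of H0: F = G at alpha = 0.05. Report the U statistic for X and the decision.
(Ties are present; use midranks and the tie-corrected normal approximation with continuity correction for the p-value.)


Step 1: Combine and sort all 11 observations; assign midranks.
sorted (value, group): (6,Y), (7,Y), (9,X), (9,Y), (10,X), (17,Y), (19,Y), (21,X), (21,Y), (22,X), (23,X)
ranks: 6->1, 7->2, 9->3.5, 9->3.5, 10->5, 17->6, 19->7, 21->8.5, 21->8.5, 22->10, 23->11
Step 2: Rank sum for X: R1 = 3.5 + 5 + 8.5 + 10 + 11 = 38.
Step 3: U_X = R1 - n1(n1+1)/2 = 38 - 5*6/2 = 38 - 15 = 23.
       U_Y = n1*n2 - U_X = 30 - 23 = 7.
Step 4: Ties are present, so use the tie-corrected normal approximation (with continuity correction) for the p-value.
Step 5: p-value = 0.168954; compare to alpha = 0.05. fail to reject H0.

U_X = 23, p = 0.168954, fail to reject H0 at alpha = 0.05.


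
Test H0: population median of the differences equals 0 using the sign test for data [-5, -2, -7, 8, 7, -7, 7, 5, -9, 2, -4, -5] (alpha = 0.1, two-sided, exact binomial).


Step 1: Discard zero differences. Original n = 12; n_eff = number of nonzero differences = 12.
Nonzero differences (with sign): -5, -2, -7, +8, +7, -7, +7, +5, -9, +2, -4, -5
Step 2: Count signs: positive = 5, negative = 7.
Step 3: Under H0: P(positive) = 0.5, so the number of positives S ~ Bin(12, 0.5).
Step 4: Two-sided exact p-value = sum of Bin(12,0.5) probabilities at or below the observed probability = 0.774414.
Step 5: alpha = 0.1. fail to reject H0.

n_eff = 12, pos = 5, neg = 7, p = 0.774414, fail to reject H0.


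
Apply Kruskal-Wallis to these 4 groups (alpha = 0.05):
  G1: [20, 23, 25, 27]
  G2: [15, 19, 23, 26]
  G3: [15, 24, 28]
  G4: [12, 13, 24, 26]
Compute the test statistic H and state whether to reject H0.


Step 1: Combine all N = 15 observations and assign midranks.
sorted (value, group, rank): (12,G4,1), (13,G4,2), (15,G2,3.5), (15,G3,3.5), (19,G2,5), (20,G1,6), (23,G1,7.5), (23,G2,7.5), (24,G3,9.5), (24,G4,9.5), (25,G1,11), (26,G2,12.5), (26,G4,12.5), (27,G1,14), (28,G3,15)
Step 2: Sum ranks within each group.
R_1 = 38.5 (n_1 = 4)
R_2 = 28.5 (n_2 = 4)
R_3 = 28 (n_3 = 3)
R_4 = 25 (n_4 = 4)
Step 3: H = 12/(N(N+1)) * sum(R_i^2/n_i) - 3(N+1)
     = 12/(15*16) * (38.5^2/4 + 28.5^2/4 + 28^2/3 + 25^2/4) - 3*16
     = 0.050000 * 991.208 - 48
     = 1.560417.
Step 4: Ties present; correction factor C = 1 - 24/(15^3 - 15) = 0.992857. Corrected H = 1.560417 / 0.992857 = 1.571643.
Step 5: Under H0, H ~ chi^2(3); p-value = 0.665837.
Step 6: alpha = 0.05. fail to reject H0.

H = 1.5716, df = 3, p = 0.665837, fail to reject H0.


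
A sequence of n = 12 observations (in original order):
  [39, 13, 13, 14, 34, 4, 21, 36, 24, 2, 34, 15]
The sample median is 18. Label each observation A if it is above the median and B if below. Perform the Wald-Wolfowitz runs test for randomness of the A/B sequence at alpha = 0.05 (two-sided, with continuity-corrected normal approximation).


Step 1: Compute median = 18; label A = above, B = below.
Labels in order: ABBBABAAABAB  (n_A = 6, n_B = 6)
Step 2: Count runs R = 8.
Step 3: Under H0 (random ordering), E[R] = 2*n_A*n_B/(n_A+n_B) + 1 = 2*6*6/12 + 1 = 7.0000.
        Var[R] = 2*n_A*n_B*(2*n_A*n_B - n_A - n_B) / ((n_A+n_B)^2 * (n_A+n_B-1)) = 4320/1584 = 2.7273.
        SD[R] = 1.6514.
Step 4: Continuity-corrected z = (R - 0.5 - E[R]) / SD[R] = (8 - 0.5 - 7.0000) / 1.6514 = 0.3028.
Step 5: Two-sided p-value via normal approximation = 2*(1 - Phi(|z|)) = 0.762069.
Step 6: alpha = 0.05. fail to reject H0.

R = 8, z = 0.3028, p = 0.762069, fail to reject H0.


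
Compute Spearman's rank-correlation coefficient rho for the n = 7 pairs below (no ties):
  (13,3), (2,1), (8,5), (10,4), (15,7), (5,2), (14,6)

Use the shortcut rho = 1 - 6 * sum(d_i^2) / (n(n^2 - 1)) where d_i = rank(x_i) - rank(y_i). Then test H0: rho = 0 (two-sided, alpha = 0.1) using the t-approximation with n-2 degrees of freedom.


Step 1: Rank x and y separately (midranks; no ties here).
rank(x): 13->5, 2->1, 8->3, 10->4, 15->7, 5->2, 14->6
rank(y): 3->3, 1->1, 5->5, 4->4, 7->7, 2->2, 6->6
Step 2: d_i = R_x(i) - R_y(i); compute d_i^2.
  (5-3)^2=4, (1-1)^2=0, (3-5)^2=4, (4-4)^2=0, (7-7)^2=0, (2-2)^2=0, (6-6)^2=0
sum(d^2) = 8.
Step 3: rho = 1 - 6*8 / (7*(7^2 - 1)) = 1 - 48/336 = 0.857143.
Step 4: Under H0, t = rho * sqrt((n-2)/(1-rho^2)) = 3.7210 ~ t(5).
Step 5: Two-sided p-value from the t-distribution with 5 df = 0.013697.
Step 6: alpha = 0.1. reject H0.

rho = 0.8571, p = 0.013697, reject H0 at alpha = 0.1.


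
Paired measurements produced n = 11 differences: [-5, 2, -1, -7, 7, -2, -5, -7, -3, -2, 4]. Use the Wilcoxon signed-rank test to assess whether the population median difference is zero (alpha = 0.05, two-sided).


Step 1: Drop any zero differences (none here) and take |d_i|.
|d| = [5, 2, 1, 7, 7, 2, 5, 7, 3, 2, 4]
Step 2: Midrank |d_i| (ties get averaged ranks).
ranks: |5|->7.5, |2|->3, |1|->1, |7|->10, |7|->10, |2|->3, |5|->7.5, |7|->10, |3|->5, |2|->3, |4|->6
Step 3: Attach original signs; sum ranks with positive sign and with negative sign.
W+ = 3 + 10 + 6 = 19
W- = 7.5 + 1 + 10 + 3 + 7.5 + 10 + 5 + 3 = 47
(Check: W+ + W- = 66 should equal n(n+1)/2 = 66.)
Step 4: Test statistic W = min(W+, W-) = 19.
Step 5: Ties in |d|, so use the tie-corrected normal approximation.
        E[W] = n(n+1)/4 = 11*12/4 = 33.
        Tie groups: |d|=2 (t=3), |d|=5 (t=2), |d|=7 (t=3); sum(t^3 - t) = 54.
        Var[W] = n(n+1)(2n+1)/24 - sum(t^3-t)/48 = 3036/24 - 54/48 = 125.375.
        z = (W - E[W]) / sqrt(Var[W]) = (19 - 33) / 11.1971 = -1.2503.
        Two-sided p = 2*Phi(z) = 0.211181.
Step 6: alpha = 0.05. fail to reject H0.

W+ = 19, W- = 47, W = min = 19, p = 0.211181, fail to reject H0.


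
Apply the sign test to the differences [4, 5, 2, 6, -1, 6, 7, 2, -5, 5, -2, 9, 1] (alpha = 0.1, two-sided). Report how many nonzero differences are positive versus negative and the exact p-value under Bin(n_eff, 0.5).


Step 1: Discard zero differences. Original n = 13; n_eff = number of nonzero differences = 13.
Nonzero differences (with sign): +4, +5, +2, +6, -1, +6, +7, +2, -5, +5, -2, +9, +1
Step 2: Count signs: positive = 10, negative = 3.
Step 3: Under H0: P(positive) = 0.5, so the number of positives S ~ Bin(13, 0.5).
Step 4: Two-sided exact p-value = sum of Bin(13,0.5) probabilities at or below the observed probability = 0.092285.
Step 5: alpha = 0.1. reject H0.

n_eff = 13, pos = 10, neg = 3, p = 0.092285, reject H0.


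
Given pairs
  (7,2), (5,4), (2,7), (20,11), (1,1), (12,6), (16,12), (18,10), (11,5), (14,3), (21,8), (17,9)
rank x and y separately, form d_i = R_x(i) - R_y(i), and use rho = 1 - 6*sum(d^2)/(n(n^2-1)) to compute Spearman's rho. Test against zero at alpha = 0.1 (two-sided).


Step 1: Rank x and y separately (midranks; no ties here).
rank(x): 7->4, 5->3, 2->2, 20->11, 1->1, 12->6, 16->8, 18->10, 11->5, 14->7, 21->12, 17->9
rank(y): 2->2, 4->4, 7->7, 11->11, 1->1, 6->6, 12->12, 10->10, 5->5, 3->3, 8->8, 9->9
Step 2: d_i = R_x(i) - R_y(i); compute d_i^2.
  (4-2)^2=4, (3-4)^2=1, (2-7)^2=25, (11-11)^2=0, (1-1)^2=0, (6-6)^2=0, (8-12)^2=16, (10-10)^2=0, (5-5)^2=0, (7-3)^2=16, (12-8)^2=16, (9-9)^2=0
sum(d^2) = 78.
Step 3: rho = 1 - 6*78 / (12*(12^2 - 1)) = 1 - 468/1716 = 0.727273.
Step 4: Under H0, t = rho * sqrt((n-2)/(1-rho^2)) = 3.3508 ~ t(10).
Step 5: Two-sided p-value from the t-distribution with 10 df = 0.007355.
Step 6: alpha = 0.1. reject H0.

rho = 0.7273, p = 0.007355, reject H0 at alpha = 0.1.


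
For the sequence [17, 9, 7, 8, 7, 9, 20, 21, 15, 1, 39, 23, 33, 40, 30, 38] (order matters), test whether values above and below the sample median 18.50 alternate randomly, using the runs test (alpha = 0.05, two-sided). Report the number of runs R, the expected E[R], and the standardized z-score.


Step 1: Compute median = 18.50; label A = above, B = below.
Labels in order: BBBBBBAABBAAAAAA  (n_A = 8, n_B = 8)
Step 2: Count runs R = 4.
Step 3: Under H0 (random ordering), E[R] = 2*n_A*n_B/(n_A+n_B) + 1 = 2*8*8/16 + 1 = 9.0000.
        Var[R] = 2*n_A*n_B*(2*n_A*n_B - n_A - n_B) / ((n_A+n_B)^2 * (n_A+n_B-1)) = 14336/3840 = 3.7333.
        SD[R] = 1.9322.
Step 4: Continuity-corrected z = (R + 0.5 - E[R]) / SD[R] = (4 + 0.5 - 9.0000) / 1.9322 = -2.3290.
Step 5: Two-sided p-value via normal approximation = 2*(1 - Phi(|z|)) = 0.019861.
Step 6: alpha = 0.05. reject H0.

R = 4, z = -2.3290, p = 0.019861, reject H0.


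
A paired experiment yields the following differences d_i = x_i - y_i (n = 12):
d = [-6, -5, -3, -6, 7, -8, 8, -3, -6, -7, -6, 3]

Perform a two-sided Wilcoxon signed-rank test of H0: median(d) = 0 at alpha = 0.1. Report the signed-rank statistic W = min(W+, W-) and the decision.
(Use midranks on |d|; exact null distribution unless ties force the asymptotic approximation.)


Step 1: Drop any zero differences (none here) and take |d_i|.
|d| = [6, 5, 3, 6, 7, 8, 8, 3, 6, 7, 6, 3]
Step 2: Midrank |d_i| (ties get averaged ranks).
ranks: |6|->6.5, |5|->4, |3|->2, |6|->6.5, |7|->9.5, |8|->11.5, |8|->11.5, |3|->2, |6|->6.5, |7|->9.5, |6|->6.5, |3|->2
Step 3: Attach original signs; sum ranks with positive sign and with negative sign.
W+ = 9.5 + 11.5 + 2 = 23
W- = 6.5 + 4 + 2 + 6.5 + 11.5 + 2 + 6.5 + 9.5 + 6.5 = 55
(Check: W+ + W- = 78 should equal n(n+1)/2 = 78.)
Step 4: Test statistic W = min(W+, W-) = 23.
Step 5: Ties in |d|, so use the tie-corrected normal approximation.
        E[W] = n(n+1)/4 = 12*13/4 = 39.
        Tie groups: |d|=3 (t=3), |d|=6 (t=4), |d|=7 (t=2), |d|=8 (t=2); sum(t^3 - t) = 96.
        Var[W] = n(n+1)(2n+1)/24 - sum(t^3-t)/48 = 3900/24 - 96/48 = 160.5.
        z = (W - E[W]) / sqrt(Var[W]) = (23 - 39) / 12.6689 = -1.2629.
        Two-sided p = 2*Phi(z) = 0.206611.
Step 6: alpha = 0.1. fail to reject H0.

W+ = 23, W- = 55, W = min = 23, p = 0.206611, fail to reject H0.


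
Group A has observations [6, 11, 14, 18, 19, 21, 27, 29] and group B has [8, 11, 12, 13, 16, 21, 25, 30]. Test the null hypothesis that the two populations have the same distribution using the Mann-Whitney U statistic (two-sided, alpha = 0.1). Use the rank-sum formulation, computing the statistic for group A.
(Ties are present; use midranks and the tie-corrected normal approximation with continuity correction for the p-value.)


Step 1: Combine and sort all 16 observations; assign midranks.
sorted (value, group): (6,X), (8,Y), (11,X), (11,Y), (12,Y), (13,Y), (14,X), (16,Y), (18,X), (19,X), (21,X), (21,Y), (25,Y), (27,X), (29,X), (30,Y)
ranks: 6->1, 8->2, 11->3.5, 11->3.5, 12->5, 13->6, 14->7, 16->8, 18->9, 19->10, 21->11.5, 21->11.5, 25->13, 27->14, 29->15, 30->16
Step 2: Rank sum for X: R1 = 1 + 3.5 + 7 + 9 + 10 + 11.5 + 14 + 15 = 71.
Step 3: U_X = R1 - n1(n1+1)/2 = 71 - 8*9/2 = 71 - 36 = 35.
       U_Y = n1*n2 - U_X = 64 - 35 = 29.
Step 4: Ties are present, so use the tie-corrected normal approximation (with continuity correction) for the p-value.
Step 5: p-value = 0.792597; compare to alpha = 0.1. fail to reject H0.

U_X = 35, p = 0.792597, fail to reject H0 at alpha = 0.1.


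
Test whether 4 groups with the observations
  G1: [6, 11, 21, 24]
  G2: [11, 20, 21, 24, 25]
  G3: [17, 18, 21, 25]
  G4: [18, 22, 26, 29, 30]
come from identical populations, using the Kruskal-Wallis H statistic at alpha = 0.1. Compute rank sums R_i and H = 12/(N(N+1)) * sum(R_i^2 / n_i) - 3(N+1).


Step 1: Combine all N = 18 observations and assign midranks.
sorted (value, group, rank): (6,G1,1), (11,G1,2.5), (11,G2,2.5), (17,G3,4), (18,G3,5.5), (18,G4,5.5), (20,G2,7), (21,G1,9), (21,G2,9), (21,G3,9), (22,G4,11), (24,G1,12.5), (24,G2,12.5), (25,G2,14.5), (25,G3,14.5), (26,G4,16), (29,G4,17), (30,G4,18)
Step 2: Sum ranks within each group.
R_1 = 25 (n_1 = 4)
R_2 = 45.5 (n_2 = 5)
R_3 = 33 (n_3 = 4)
R_4 = 67.5 (n_4 = 5)
Step 3: H = 12/(N(N+1)) * sum(R_i^2/n_i) - 3(N+1)
     = 12/(18*19) * (25^2/4 + 45.5^2/5 + 33^2/4 + 67.5^2/5) - 3*19
     = 0.035088 * 1753.8 - 57
     = 4.536842.
Step 4: Ties present; correction factor C = 1 - 48/(18^3 - 18) = 0.991744. Corrected H = 4.536842 / 0.991744 = 4.574610.
Step 5: Under H0, H ~ chi^2(3); p-value = 0.205731.
Step 6: alpha = 0.1. fail to reject H0.

H = 4.5746, df = 3, p = 0.205731, fail to reject H0.


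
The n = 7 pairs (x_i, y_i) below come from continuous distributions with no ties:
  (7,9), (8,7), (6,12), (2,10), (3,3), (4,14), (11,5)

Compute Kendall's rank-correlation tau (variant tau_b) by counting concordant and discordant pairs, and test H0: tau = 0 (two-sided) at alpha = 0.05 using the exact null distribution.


Step 1: Enumerate the 21 unordered pairs (i,j) with i<j and classify each by sign(x_j-x_i) * sign(y_j-y_i).
  (1,2):dx=+1,dy=-2->D; (1,3):dx=-1,dy=+3->D; (1,4):dx=-5,dy=+1->D; (1,5):dx=-4,dy=-6->C
  (1,6):dx=-3,dy=+5->D; (1,7):dx=+4,dy=-4->D; (2,3):dx=-2,dy=+5->D; (2,4):dx=-6,dy=+3->D
  (2,5):dx=-5,dy=-4->C; (2,6):dx=-4,dy=+7->D; (2,7):dx=+3,dy=-2->D; (3,4):dx=-4,dy=-2->C
  (3,5):dx=-3,dy=-9->C; (3,6):dx=-2,dy=+2->D; (3,7):dx=+5,dy=-7->D; (4,5):dx=+1,dy=-7->D
  (4,6):dx=+2,dy=+4->C; (4,7):dx=+9,dy=-5->D; (5,6):dx=+1,dy=+11->C; (5,7):dx=+8,dy=+2->C
  (6,7):dx=+7,dy=-9->D
Step 2: C = 7, D = 14, total pairs = 21.
Step 3: tau = (C - D)/(n(n-1)/2) = (7 - 14)/21 = -0.333333.
Step 4: Exact two-sided p-value (enumerate n! = 5040 permutations of y under H0): p = 0.381349.
Step 5: alpha = 0.05. fail to reject H0.

tau_b = -0.3333 (C=7, D=14), p = 0.381349, fail to reject H0.


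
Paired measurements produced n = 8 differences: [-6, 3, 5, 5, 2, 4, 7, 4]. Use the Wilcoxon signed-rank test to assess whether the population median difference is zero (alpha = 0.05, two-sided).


Step 1: Drop any zero differences (none here) and take |d_i|.
|d| = [6, 3, 5, 5, 2, 4, 7, 4]
Step 2: Midrank |d_i| (ties get averaged ranks).
ranks: |6|->7, |3|->2, |5|->5.5, |5|->5.5, |2|->1, |4|->3.5, |7|->8, |4|->3.5
Step 3: Attach original signs; sum ranks with positive sign and with negative sign.
W+ = 2 + 5.5 + 5.5 + 1 + 3.5 + 8 + 3.5 = 29
W- = 7 = 7
(Check: W+ + W- = 36 should equal n(n+1)/2 = 36.)
Step 4: Test statistic W = min(W+, W-) = 7.
Step 5: Ties in |d|, so use the tie-corrected normal approximation.
        E[W] = n(n+1)/4 = 8*9/4 = 18.
        Tie groups: |d|=4 (t=2), |d|=5 (t=2); sum(t^3 - t) = 12.
        Var[W] = n(n+1)(2n+1)/24 - sum(t^3-t)/48 = 1224/24 - 12/48 = 50.75.
        z = (W - E[W]) / sqrt(Var[W]) = (7 - 18) / 7.1239 = -1.5441.
        Two-sided p = 2*Phi(z) = 0.122565.
Step 6: alpha = 0.05. fail to reject H0.

W+ = 29, W- = 7, W = min = 7, p = 0.122565, fail to reject H0.


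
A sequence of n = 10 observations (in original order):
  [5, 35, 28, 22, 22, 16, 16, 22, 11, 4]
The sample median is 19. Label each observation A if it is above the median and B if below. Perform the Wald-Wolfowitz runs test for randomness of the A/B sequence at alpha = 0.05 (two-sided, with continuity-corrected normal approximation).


Step 1: Compute median = 19; label A = above, B = below.
Labels in order: BAAAABBABB  (n_A = 5, n_B = 5)
Step 2: Count runs R = 5.
Step 3: Under H0 (random ordering), E[R] = 2*n_A*n_B/(n_A+n_B) + 1 = 2*5*5/10 + 1 = 6.0000.
        Var[R] = 2*n_A*n_B*(2*n_A*n_B - n_A - n_B) / ((n_A+n_B)^2 * (n_A+n_B-1)) = 2000/900 = 2.2222.
        SD[R] = 1.4907.
Step 4: Continuity-corrected z = (R + 0.5 - E[R]) / SD[R] = (5 + 0.5 - 6.0000) / 1.4907 = -0.3354.
Step 5: Two-sided p-value via normal approximation = 2*(1 - Phi(|z|)) = 0.737316.
Step 6: alpha = 0.05. fail to reject H0.

R = 5, z = -0.3354, p = 0.737316, fail to reject H0.


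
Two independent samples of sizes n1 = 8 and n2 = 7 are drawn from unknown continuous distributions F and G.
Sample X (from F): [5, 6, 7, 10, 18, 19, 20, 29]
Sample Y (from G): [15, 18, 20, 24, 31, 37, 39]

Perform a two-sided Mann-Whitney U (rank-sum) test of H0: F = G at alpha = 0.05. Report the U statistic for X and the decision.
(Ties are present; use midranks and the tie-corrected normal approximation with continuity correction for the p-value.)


Step 1: Combine and sort all 15 observations; assign midranks.
sorted (value, group): (5,X), (6,X), (7,X), (10,X), (15,Y), (18,X), (18,Y), (19,X), (20,X), (20,Y), (24,Y), (29,X), (31,Y), (37,Y), (39,Y)
ranks: 5->1, 6->2, 7->3, 10->4, 15->5, 18->6.5, 18->6.5, 19->8, 20->9.5, 20->9.5, 24->11, 29->12, 31->13, 37->14, 39->15
Step 2: Rank sum for X: R1 = 1 + 2 + 3 + 4 + 6.5 + 8 + 9.5 + 12 = 46.
Step 3: U_X = R1 - n1(n1+1)/2 = 46 - 8*9/2 = 46 - 36 = 10.
       U_Y = n1*n2 - U_X = 56 - 10 = 46.
Step 4: Ties are present, so use the tie-corrected normal approximation (with continuity correction) for the p-value.
Step 5: p-value = 0.042473; compare to alpha = 0.05. reject H0.

U_X = 10, p = 0.042473, reject H0 at alpha = 0.05.


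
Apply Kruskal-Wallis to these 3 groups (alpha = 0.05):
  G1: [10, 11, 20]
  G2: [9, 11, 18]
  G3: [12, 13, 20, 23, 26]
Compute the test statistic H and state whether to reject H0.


Step 1: Combine all N = 11 observations and assign midranks.
sorted (value, group, rank): (9,G2,1), (10,G1,2), (11,G1,3.5), (11,G2,3.5), (12,G3,5), (13,G3,6), (18,G2,7), (20,G1,8.5), (20,G3,8.5), (23,G3,10), (26,G3,11)
Step 2: Sum ranks within each group.
R_1 = 14 (n_1 = 3)
R_2 = 11.5 (n_2 = 3)
R_3 = 40.5 (n_3 = 5)
Step 3: H = 12/(N(N+1)) * sum(R_i^2/n_i) - 3(N+1)
     = 12/(11*12) * (14^2/3 + 11.5^2/3 + 40.5^2/5) - 3*12
     = 0.090909 * 437.467 - 36
     = 3.769697.
Step 4: Ties present; correction factor C = 1 - 12/(11^3 - 11) = 0.990909. Corrected H = 3.769697 / 0.990909 = 3.804281.
Step 5: Under H0, H ~ chi^2(2); p-value = 0.149249.
Step 6: alpha = 0.05. fail to reject H0.

H = 3.8043, df = 2, p = 0.149249, fail to reject H0.


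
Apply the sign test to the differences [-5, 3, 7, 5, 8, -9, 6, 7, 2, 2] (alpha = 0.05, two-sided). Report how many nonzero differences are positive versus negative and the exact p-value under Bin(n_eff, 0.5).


Step 1: Discard zero differences. Original n = 10; n_eff = number of nonzero differences = 10.
Nonzero differences (with sign): -5, +3, +7, +5, +8, -9, +6, +7, +2, +2
Step 2: Count signs: positive = 8, negative = 2.
Step 3: Under H0: P(positive) = 0.5, so the number of positives S ~ Bin(10, 0.5).
Step 4: Two-sided exact p-value = sum of Bin(10,0.5) probabilities at or below the observed probability = 0.109375.
Step 5: alpha = 0.05. fail to reject H0.

n_eff = 10, pos = 8, neg = 2, p = 0.109375, fail to reject H0.


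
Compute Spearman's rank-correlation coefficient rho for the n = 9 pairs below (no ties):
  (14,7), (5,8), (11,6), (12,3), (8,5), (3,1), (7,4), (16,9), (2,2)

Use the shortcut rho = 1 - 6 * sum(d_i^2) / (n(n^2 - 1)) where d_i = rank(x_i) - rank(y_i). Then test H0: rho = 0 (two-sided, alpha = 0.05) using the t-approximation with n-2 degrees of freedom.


Step 1: Rank x and y separately (midranks; no ties here).
rank(x): 14->8, 5->3, 11->6, 12->7, 8->5, 3->2, 7->4, 16->9, 2->1
rank(y): 7->7, 8->8, 6->6, 3->3, 5->5, 1->1, 4->4, 9->9, 2->2
Step 2: d_i = R_x(i) - R_y(i); compute d_i^2.
  (8-7)^2=1, (3-8)^2=25, (6-6)^2=0, (7-3)^2=16, (5-5)^2=0, (2-1)^2=1, (4-4)^2=0, (9-9)^2=0, (1-2)^2=1
sum(d^2) = 44.
Step 3: rho = 1 - 6*44 / (9*(9^2 - 1)) = 1 - 264/720 = 0.633333.
Step 4: Under H0, t = rho * sqrt((n-2)/(1-rho^2)) = 2.1653 ~ t(7).
Step 5: Two-sided p-value from the t-distribution with 7 df = 0.067086.
Step 6: alpha = 0.05. fail to reject H0.

rho = 0.6333, p = 0.067086, fail to reject H0 at alpha = 0.05.


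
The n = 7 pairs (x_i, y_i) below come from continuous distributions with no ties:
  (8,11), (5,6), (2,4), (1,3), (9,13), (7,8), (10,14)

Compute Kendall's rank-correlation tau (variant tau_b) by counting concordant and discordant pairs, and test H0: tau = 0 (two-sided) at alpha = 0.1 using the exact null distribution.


Step 1: Enumerate the 21 unordered pairs (i,j) with i<j and classify each by sign(x_j-x_i) * sign(y_j-y_i).
  (1,2):dx=-3,dy=-5->C; (1,3):dx=-6,dy=-7->C; (1,4):dx=-7,dy=-8->C; (1,5):dx=+1,dy=+2->C
  (1,6):dx=-1,dy=-3->C; (1,7):dx=+2,dy=+3->C; (2,3):dx=-3,dy=-2->C; (2,4):dx=-4,dy=-3->C
  (2,5):dx=+4,dy=+7->C; (2,6):dx=+2,dy=+2->C; (2,7):dx=+5,dy=+8->C; (3,4):dx=-1,dy=-1->C
  (3,5):dx=+7,dy=+9->C; (3,6):dx=+5,dy=+4->C; (3,7):dx=+8,dy=+10->C; (4,5):dx=+8,dy=+10->C
  (4,6):dx=+6,dy=+5->C; (4,7):dx=+9,dy=+11->C; (5,6):dx=-2,dy=-5->C; (5,7):dx=+1,dy=+1->C
  (6,7):dx=+3,dy=+6->C
Step 2: C = 21, D = 0, total pairs = 21.
Step 3: tau = (C - D)/(n(n-1)/2) = (21 - 0)/21 = 1.000000.
Step 4: Exact two-sided p-value (enumerate n! = 5040 permutations of y under H0): p = 0.000397.
Step 5: alpha = 0.1. reject H0.

tau_b = 1.0000 (C=21, D=0), p = 0.000397, reject H0.


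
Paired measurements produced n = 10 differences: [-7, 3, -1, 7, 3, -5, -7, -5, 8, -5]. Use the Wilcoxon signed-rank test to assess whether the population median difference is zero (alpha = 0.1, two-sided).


Step 1: Drop any zero differences (none here) and take |d_i|.
|d| = [7, 3, 1, 7, 3, 5, 7, 5, 8, 5]
Step 2: Midrank |d_i| (ties get averaged ranks).
ranks: |7|->8, |3|->2.5, |1|->1, |7|->8, |3|->2.5, |5|->5, |7|->8, |5|->5, |8|->10, |5|->5
Step 3: Attach original signs; sum ranks with positive sign and with negative sign.
W+ = 2.5 + 8 + 2.5 + 10 = 23
W- = 8 + 1 + 5 + 8 + 5 + 5 = 32
(Check: W+ + W- = 55 should equal n(n+1)/2 = 55.)
Step 4: Test statistic W = min(W+, W-) = 23.
Step 5: Ties in |d|, so use the tie-corrected normal approximation.
        E[W] = n(n+1)/4 = 10*11/4 = 27.5.
        Tie groups: |d|=3 (t=2), |d|=5 (t=3), |d|=7 (t=3); sum(t^3 - t) = 54.
        Var[W] = n(n+1)(2n+1)/24 - sum(t^3-t)/48 = 2310/24 - 54/48 = 95.125.
        z = (W - E[W]) / sqrt(Var[W]) = (23 - 27.5) / 9.7532 = -0.4614.
        Two-sided p = 2*Phi(z) = 0.644521.
Step 6: alpha = 0.1. fail to reject H0.

W+ = 23, W- = 32, W = min = 23, p = 0.644521, fail to reject H0.


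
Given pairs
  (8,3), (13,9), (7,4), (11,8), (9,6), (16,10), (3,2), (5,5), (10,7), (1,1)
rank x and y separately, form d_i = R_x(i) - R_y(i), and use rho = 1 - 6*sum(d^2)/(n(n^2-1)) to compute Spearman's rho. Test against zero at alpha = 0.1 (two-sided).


Step 1: Rank x and y separately (midranks; no ties here).
rank(x): 8->5, 13->9, 7->4, 11->8, 9->6, 16->10, 3->2, 5->3, 10->7, 1->1
rank(y): 3->3, 9->9, 4->4, 8->8, 6->6, 10->10, 2->2, 5->5, 7->7, 1->1
Step 2: d_i = R_x(i) - R_y(i); compute d_i^2.
  (5-3)^2=4, (9-9)^2=0, (4-4)^2=0, (8-8)^2=0, (6-6)^2=0, (10-10)^2=0, (2-2)^2=0, (3-5)^2=4, (7-7)^2=0, (1-1)^2=0
sum(d^2) = 8.
Step 3: rho = 1 - 6*8 / (10*(10^2 - 1)) = 1 - 48/990 = 0.951515.
Step 4: Under H0, t = rho * sqrt((n-2)/(1-rho^2)) = 8.7493 ~ t(8).
Step 5: Two-sided p-value from the t-distribution with 8 df = 0.000023.
Step 6: alpha = 0.1. reject H0.

rho = 0.9515, p = 0.000023, reject H0 at alpha = 0.1.


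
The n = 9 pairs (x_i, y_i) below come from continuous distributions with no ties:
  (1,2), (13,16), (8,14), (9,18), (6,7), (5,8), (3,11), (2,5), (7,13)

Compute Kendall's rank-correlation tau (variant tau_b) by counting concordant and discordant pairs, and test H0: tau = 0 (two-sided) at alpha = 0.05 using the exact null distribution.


Step 1: Enumerate the 36 unordered pairs (i,j) with i<j and classify each by sign(x_j-x_i) * sign(y_j-y_i).
  (1,2):dx=+12,dy=+14->C; (1,3):dx=+7,dy=+12->C; (1,4):dx=+8,dy=+16->C; (1,5):dx=+5,dy=+5->C
  (1,6):dx=+4,dy=+6->C; (1,7):dx=+2,dy=+9->C; (1,8):dx=+1,dy=+3->C; (1,9):dx=+6,dy=+11->C
  (2,3):dx=-5,dy=-2->C; (2,4):dx=-4,dy=+2->D; (2,5):dx=-7,dy=-9->C; (2,6):dx=-8,dy=-8->C
  (2,7):dx=-10,dy=-5->C; (2,8):dx=-11,dy=-11->C; (2,9):dx=-6,dy=-3->C; (3,4):dx=+1,dy=+4->C
  (3,5):dx=-2,dy=-7->C; (3,6):dx=-3,dy=-6->C; (3,7):dx=-5,dy=-3->C; (3,8):dx=-6,dy=-9->C
  (3,9):dx=-1,dy=-1->C; (4,5):dx=-3,dy=-11->C; (4,6):dx=-4,dy=-10->C; (4,7):dx=-6,dy=-7->C
  (4,8):dx=-7,dy=-13->C; (4,9):dx=-2,dy=-5->C; (5,6):dx=-1,dy=+1->D; (5,7):dx=-3,dy=+4->D
  (5,8):dx=-4,dy=-2->C; (5,9):dx=+1,dy=+6->C; (6,7):dx=-2,dy=+3->D; (6,8):dx=-3,dy=-3->C
  (6,9):dx=+2,dy=+5->C; (7,8):dx=-1,dy=-6->C; (7,9):dx=+4,dy=+2->C; (8,9):dx=+5,dy=+8->C
Step 2: C = 32, D = 4, total pairs = 36.
Step 3: tau = (C - D)/(n(n-1)/2) = (32 - 4)/36 = 0.777778.
Step 4: Exact two-sided p-value (enumerate n! = 362880 permutations of y under H0): p = 0.002425.
Step 5: alpha = 0.05. reject H0.

tau_b = 0.7778 (C=32, D=4), p = 0.002425, reject H0.


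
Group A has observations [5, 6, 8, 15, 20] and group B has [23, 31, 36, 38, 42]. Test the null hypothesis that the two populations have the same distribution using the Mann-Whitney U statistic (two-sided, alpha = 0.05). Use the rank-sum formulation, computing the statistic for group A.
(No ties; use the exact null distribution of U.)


Step 1: Combine and sort all 10 observations; assign midranks.
sorted (value, group): (5,X), (6,X), (8,X), (15,X), (20,X), (23,Y), (31,Y), (36,Y), (38,Y), (42,Y)
ranks: 5->1, 6->2, 8->3, 15->4, 20->5, 23->6, 31->7, 36->8, 38->9, 42->10
Step 2: Rank sum for X: R1 = 1 + 2 + 3 + 4 + 5 = 15.
Step 3: U_X = R1 - n1(n1+1)/2 = 15 - 5*6/2 = 15 - 15 = 0.
       U_Y = n1*n2 - U_X = 25 - 0 = 25.
Step 4: No ties, so the exact null distribution of U (based on enumerating the C(10,5) = 252 equally likely rank assignments) gives the two-sided p-value.
Step 5: p-value = 0.007937; compare to alpha = 0.05. reject H0.

U_X = 0, p = 0.007937, reject H0 at alpha = 0.05.


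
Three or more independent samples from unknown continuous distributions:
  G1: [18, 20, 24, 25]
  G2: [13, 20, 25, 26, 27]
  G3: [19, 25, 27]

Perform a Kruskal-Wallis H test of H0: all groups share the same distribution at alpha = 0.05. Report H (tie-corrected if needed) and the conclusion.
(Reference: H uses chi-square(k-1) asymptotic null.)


Step 1: Combine all N = 12 observations and assign midranks.
sorted (value, group, rank): (13,G2,1), (18,G1,2), (19,G3,3), (20,G1,4.5), (20,G2,4.5), (24,G1,6), (25,G1,8), (25,G2,8), (25,G3,8), (26,G2,10), (27,G2,11.5), (27,G3,11.5)
Step 2: Sum ranks within each group.
R_1 = 20.5 (n_1 = 4)
R_2 = 35 (n_2 = 5)
R_3 = 22.5 (n_3 = 3)
Step 3: H = 12/(N(N+1)) * sum(R_i^2/n_i) - 3(N+1)
     = 12/(12*13) * (20.5^2/4 + 35^2/5 + 22.5^2/3) - 3*13
     = 0.076923 * 518.812 - 39
     = 0.908654.
Step 4: Ties present; correction factor C = 1 - 36/(12^3 - 12) = 0.979021. Corrected H = 0.908654 / 0.979021 = 0.928125.
Step 5: Under H0, H ~ chi^2(2); p-value = 0.628724.
Step 6: alpha = 0.05. fail to reject H0.

H = 0.9281, df = 2, p = 0.628724, fail to reject H0.


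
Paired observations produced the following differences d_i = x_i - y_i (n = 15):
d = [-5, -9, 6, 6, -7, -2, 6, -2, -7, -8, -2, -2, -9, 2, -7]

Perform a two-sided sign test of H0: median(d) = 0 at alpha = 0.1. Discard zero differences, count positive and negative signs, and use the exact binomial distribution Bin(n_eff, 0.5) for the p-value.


Step 1: Discard zero differences. Original n = 15; n_eff = number of nonzero differences = 15.
Nonzero differences (with sign): -5, -9, +6, +6, -7, -2, +6, -2, -7, -8, -2, -2, -9, +2, -7
Step 2: Count signs: positive = 4, negative = 11.
Step 3: Under H0: P(positive) = 0.5, so the number of positives S ~ Bin(15, 0.5).
Step 4: Two-sided exact p-value = sum of Bin(15,0.5) probabilities at or below the observed probability = 0.118469.
Step 5: alpha = 0.1. fail to reject H0.

n_eff = 15, pos = 4, neg = 11, p = 0.118469, fail to reject H0.


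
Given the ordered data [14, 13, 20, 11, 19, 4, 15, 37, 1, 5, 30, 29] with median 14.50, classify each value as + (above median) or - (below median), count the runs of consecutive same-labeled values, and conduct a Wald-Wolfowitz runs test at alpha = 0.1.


Step 1: Compute median = 14.50; label A = above, B = below.
Labels in order: BBABABAABBAA  (n_A = 6, n_B = 6)
Step 2: Count runs R = 8.
Step 3: Under H0 (random ordering), E[R] = 2*n_A*n_B/(n_A+n_B) + 1 = 2*6*6/12 + 1 = 7.0000.
        Var[R] = 2*n_A*n_B*(2*n_A*n_B - n_A - n_B) / ((n_A+n_B)^2 * (n_A+n_B-1)) = 4320/1584 = 2.7273.
        SD[R] = 1.6514.
Step 4: Continuity-corrected z = (R - 0.5 - E[R]) / SD[R] = (8 - 0.5 - 7.0000) / 1.6514 = 0.3028.
Step 5: Two-sided p-value via normal approximation = 2*(1 - Phi(|z|)) = 0.762069.
Step 6: alpha = 0.1. fail to reject H0.

R = 8, z = 0.3028, p = 0.762069, fail to reject H0.


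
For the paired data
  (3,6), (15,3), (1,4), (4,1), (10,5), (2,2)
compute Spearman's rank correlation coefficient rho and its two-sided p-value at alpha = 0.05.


Step 1: Rank x and y separately (midranks; no ties here).
rank(x): 3->3, 15->6, 1->1, 4->4, 10->5, 2->2
rank(y): 6->6, 3->3, 4->4, 1->1, 5->5, 2->2
Step 2: d_i = R_x(i) - R_y(i); compute d_i^2.
  (3-6)^2=9, (6-3)^2=9, (1-4)^2=9, (4-1)^2=9, (5-5)^2=0, (2-2)^2=0
sum(d^2) = 36.
Step 3: rho = 1 - 6*36 / (6*(6^2 - 1)) = 1 - 216/210 = -0.028571.
Step 4: Under H0, t = rho * sqrt((n-2)/(1-rho^2)) = -0.0572 ~ t(4).
Step 5: Two-sided p-value from the t-distribution with 4 df = 0.957155.
Step 6: alpha = 0.05. fail to reject H0.

rho = -0.0286, p = 0.957155, fail to reject H0 at alpha = 0.05.


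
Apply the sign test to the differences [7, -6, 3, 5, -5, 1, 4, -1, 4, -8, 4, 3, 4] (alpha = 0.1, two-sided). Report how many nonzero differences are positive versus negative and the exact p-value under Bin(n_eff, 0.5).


Step 1: Discard zero differences. Original n = 13; n_eff = number of nonzero differences = 13.
Nonzero differences (with sign): +7, -6, +3, +5, -5, +1, +4, -1, +4, -8, +4, +3, +4
Step 2: Count signs: positive = 9, negative = 4.
Step 3: Under H0: P(positive) = 0.5, so the number of positives S ~ Bin(13, 0.5).
Step 4: Two-sided exact p-value = sum of Bin(13,0.5) probabilities at or below the observed probability = 0.266846.
Step 5: alpha = 0.1. fail to reject H0.

n_eff = 13, pos = 9, neg = 4, p = 0.266846, fail to reject H0.


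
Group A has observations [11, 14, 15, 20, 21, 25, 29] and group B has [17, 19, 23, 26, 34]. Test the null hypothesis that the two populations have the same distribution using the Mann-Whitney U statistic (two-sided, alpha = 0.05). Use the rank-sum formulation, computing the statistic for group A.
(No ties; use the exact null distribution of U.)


Step 1: Combine and sort all 12 observations; assign midranks.
sorted (value, group): (11,X), (14,X), (15,X), (17,Y), (19,Y), (20,X), (21,X), (23,Y), (25,X), (26,Y), (29,X), (34,Y)
ranks: 11->1, 14->2, 15->3, 17->4, 19->5, 20->6, 21->7, 23->8, 25->9, 26->10, 29->11, 34->12
Step 2: Rank sum for X: R1 = 1 + 2 + 3 + 6 + 7 + 9 + 11 = 39.
Step 3: U_X = R1 - n1(n1+1)/2 = 39 - 7*8/2 = 39 - 28 = 11.
       U_Y = n1*n2 - U_X = 35 - 11 = 24.
Step 4: No ties, so the exact null distribution of U (based on enumerating the C(12,7) = 792 equally likely rank assignments) gives the two-sided p-value.
Step 5: p-value = 0.343434; compare to alpha = 0.05. fail to reject H0.

U_X = 11, p = 0.343434, fail to reject H0 at alpha = 0.05.


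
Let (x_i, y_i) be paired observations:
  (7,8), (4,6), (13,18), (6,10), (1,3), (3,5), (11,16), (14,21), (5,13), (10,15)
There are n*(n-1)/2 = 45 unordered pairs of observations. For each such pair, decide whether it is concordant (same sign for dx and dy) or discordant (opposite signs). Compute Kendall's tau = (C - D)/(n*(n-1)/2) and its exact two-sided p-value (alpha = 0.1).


Step 1: Enumerate the 45 unordered pairs (i,j) with i<j and classify each by sign(x_j-x_i) * sign(y_j-y_i).
  (1,2):dx=-3,dy=-2->C; (1,3):dx=+6,dy=+10->C; (1,4):dx=-1,dy=+2->D; (1,5):dx=-6,dy=-5->C
  (1,6):dx=-4,dy=-3->C; (1,7):dx=+4,dy=+8->C; (1,8):dx=+7,dy=+13->C; (1,9):dx=-2,dy=+5->D
  (1,10):dx=+3,dy=+7->C; (2,3):dx=+9,dy=+12->C; (2,4):dx=+2,dy=+4->C; (2,5):dx=-3,dy=-3->C
  (2,6):dx=-1,dy=-1->C; (2,7):dx=+7,dy=+10->C; (2,8):dx=+10,dy=+15->C; (2,9):dx=+1,dy=+7->C
  (2,10):dx=+6,dy=+9->C; (3,4):dx=-7,dy=-8->C; (3,5):dx=-12,dy=-15->C; (3,6):dx=-10,dy=-13->C
  (3,7):dx=-2,dy=-2->C; (3,8):dx=+1,dy=+3->C; (3,9):dx=-8,dy=-5->C; (3,10):dx=-3,dy=-3->C
  (4,5):dx=-5,dy=-7->C; (4,6):dx=-3,dy=-5->C; (4,7):dx=+5,dy=+6->C; (4,8):dx=+8,dy=+11->C
  (4,9):dx=-1,dy=+3->D; (4,10):dx=+4,dy=+5->C; (5,6):dx=+2,dy=+2->C; (5,7):dx=+10,dy=+13->C
  (5,8):dx=+13,dy=+18->C; (5,9):dx=+4,dy=+10->C; (5,10):dx=+9,dy=+12->C; (6,7):dx=+8,dy=+11->C
  (6,8):dx=+11,dy=+16->C; (6,9):dx=+2,dy=+8->C; (6,10):dx=+7,dy=+10->C; (7,8):dx=+3,dy=+5->C
  (7,9):dx=-6,dy=-3->C; (7,10):dx=-1,dy=-1->C; (8,9):dx=-9,dy=-8->C; (8,10):dx=-4,dy=-6->C
  (9,10):dx=+5,dy=+2->C
Step 2: C = 42, D = 3, total pairs = 45.
Step 3: tau = (C - D)/(n(n-1)/2) = (42 - 3)/45 = 0.866667.
Step 4: Exact two-sided p-value (enumerate n! = 3628800 permutations of y under H0): p = 0.000115.
Step 5: alpha = 0.1. reject H0.

tau_b = 0.8667 (C=42, D=3), p = 0.000115, reject H0.


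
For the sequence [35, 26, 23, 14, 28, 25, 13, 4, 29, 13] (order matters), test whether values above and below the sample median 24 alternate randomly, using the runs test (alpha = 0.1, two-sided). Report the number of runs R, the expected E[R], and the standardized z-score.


Step 1: Compute median = 24; label A = above, B = below.
Labels in order: AABBAABBAB  (n_A = 5, n_B = 5)
Step 2: Count runs R = 6.
Step 3: Under H0 (random ordering), E[R] = 2*n_A*n_B/(n_A+n_B) + 1 = 2*5*5/10 + 1 = 6.0000.
        Var[R] = 2*n_A*n_B*(2*n_A*n_B - n_A - n_B) / ((n_A+n_B)^2 * (n_A+n_B-1)) = 2000/900 = 2.2222.
        SD[R] = 1.4907.
Step 4: R = E[R], so z = 0 with no continuity correction.
Step 5: Two-sided p-value via normal approximation = 2*(1 - Phi(|z|)) = 1.000000.
Step 6: alpha = 0.1. fail to reject H0.

R = 6, z = 0.0000, p = 1.000000, fail to reject H0.


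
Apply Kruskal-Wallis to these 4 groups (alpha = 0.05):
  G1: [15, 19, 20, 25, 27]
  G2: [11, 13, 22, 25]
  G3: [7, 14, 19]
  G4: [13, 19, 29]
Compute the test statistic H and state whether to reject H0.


Step 1: Combine all N = 15 observations and assign midranks.
sorted (value, group, rank): (7,G3,1), (11,G2,2), (13,G2,3.5), (13,G4,3.5), (14,G3,5), (15,G1,6), (19,G1,8), (19,G3,8), (19,G4,8), (20,G1,10), (22,G2,11), (25,G1,12.5), (25,G2,12.5), (27,G1,14), (29,G4,15)
Step 2: Sum ranks within each group.
R_1 = 50.5 (n_1 = 5)
R_2 = 29 (n_2 = 4)
R_3 = 14 (n_3 = 3)
R_4 = 26.5 (n_4 = 3)
Step 3: H = 12/(N(N+1)) * sum(R_i^2/n_i) - 3(N+1)
     = 12/(15*16) * (50.5^2/5 + 29^2/4 + 14^2/3 + 26.5^2/3) - 3*16
     = 0.050000 * 1019.72 - 48
     = 2.985833.
Step 4: Ties present; correction factor C = 1 - 36/(15^3 - 15) = 0.989286. Corrected H = 2.985833 / 0.989286 = 3.018171.
Step 5: Under H0, H ~ chi^2(3); p-value = 0.388832.
Step 6: alpha = 0.05. fail to reject H0.

H = 3.0182, df = 3, p = 0.388832, fail to reject H0.


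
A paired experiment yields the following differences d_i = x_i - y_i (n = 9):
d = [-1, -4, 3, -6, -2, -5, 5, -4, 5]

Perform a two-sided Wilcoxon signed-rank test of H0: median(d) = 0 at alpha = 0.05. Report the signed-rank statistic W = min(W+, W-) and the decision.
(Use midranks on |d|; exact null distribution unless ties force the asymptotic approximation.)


Step 1: Drop any zero differences (none here) and take |d_i|.
|d| = [1, 4, 3, 6, 2, 5, 5, 4, 5]
Step 2: Midrank |d_i| (ties get averaged ranks).
ranks: |1|->1, |4|->4.5, |3|->3, |6|->9, |2|->2, |5|->7, |5|->7, |4|->4.5, |5|->7
Step 3: Attach original signs; sum ranks with positive sign and with negative sign.
W+ = 3 + 7 + 7 = 17
W- = 1 + 4.5 + 9 + 2 + 7 + 4.5 = 28
(Check: W+ + W- = 45 should equal n(n+1)/2 = 45.)
Step 4: Test statistic W = min(W+, W-) = 17.
Step 5: Ties in |d|, so use the tie-corrected normal approximation.
        E[W] = n(n+1)/4 = 9*10/4 = 22.5.
        Tie groups: |d|=4 (t=2), |d|=5 (t=3); sum(t^3 - t) = 30.
        Var[W] = n(n+1)(2n+1)/24 - sum(t^3-t)/48 = 1710/24 - 30/48 = 70.625.
        z = (W - E[W]) / sqrt(Var[W]) = (17 - 22.5) / 8.4039 = -0.6545.
        Two-sided p = 2*Phi(z) = 0.512815.
Step 6: alpha = 0.05. fail to reject H0.

W+ = 17, W- = 28, W = min = 17, p = 0.512815, fail to reject H0.


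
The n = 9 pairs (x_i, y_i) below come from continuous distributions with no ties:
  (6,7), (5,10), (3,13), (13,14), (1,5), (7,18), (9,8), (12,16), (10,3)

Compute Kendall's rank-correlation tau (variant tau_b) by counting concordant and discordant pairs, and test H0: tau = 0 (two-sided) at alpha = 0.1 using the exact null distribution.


Step 1: Enumerate the 36 unordered pairs (i,j) with i<j and classify each by sign(x_j-x_i) * sign(y_j-y_i).
  (1,2):dx=-1,dy=+3->D; (1,3):dx=-3,dy=+6->D; (1,4):dx=+7,dy=+7->C; (1,5):dx=-5,dy=-2->C
  (1,6):dx=+1,dy=+11->C; (1,7):dx=+3,dy=+1->C; (1,8):dx=+6,dy=+9->C; (1,9):dx=+4,dy=-4->D
  (2,3):dx=-2,dy=+3->D; (2,4):dx=+8,dy=+4->C; (2,5):dx=-4,dy=-5->C; (2,6):dx=+2,dy=+8->C
  (2,7):dx=+4,dy=-2->D; (2,8):dx=+7,dy=+6->C; (2,9):dx=+5,dy=-7->D; (3,4):dx=+10,dy=+1->C
  (3,5):dx=-2,dy=-8->C; (3,6):dx=+4,dy=+5->C; (3,7):dx=+6,dy=-5->D; (3,8):dx=+9,dy=+3->C
  (3,9):dx=+7,dy=-10->D; (4,5):dx=-12,dy=-9->C; (4,6):dx=-6,dy=+4->D; (4,7):dx=-4,dy=-6->C
  (4,8):dx=-1,dy=+2->D; (4,9):dx=-3,dy=-11->C; (5,6):dx=+6,dy=+13->C; (5,7):dx=+8,dy=+3->C
  (5,8):dx=+11,dy=+11->C; (5,9):dx=+9,dy=-2->D; (6,7):dx=+2,dy=-10->D; (6,8):dx=+5,dy=-2->D
  (6,9):dx=+3,dy=-15->D; (7,8):dx=+3,dy=+8->C; (7,9):dx=+1,dy=-5->D; (8,9):dx=-2,dy=-13->C
Step 2: C = 21, D = 15, total pairs = 36.
Step 3: tau = (C - D)/(n(n-1)/2) = (21 - 15)/36 = 0.166667.
Step 4: Exact two-sided p-value (enumerate n! = 362880 permutations of y under H0): p = 0.612202.
Step 5: alpha = 0.1. fail to reject H0.

tau_b = 0.1667 (C=21, D=15), p = 0.612202, fail to reject H0.


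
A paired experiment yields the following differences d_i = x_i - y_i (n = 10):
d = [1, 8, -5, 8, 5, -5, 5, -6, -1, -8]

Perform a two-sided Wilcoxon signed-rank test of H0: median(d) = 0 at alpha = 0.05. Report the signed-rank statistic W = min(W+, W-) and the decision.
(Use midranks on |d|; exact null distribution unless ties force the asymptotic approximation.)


Step 1: Drop any zero differences (none here) and take |d_i|.
|d| = [1, 8, 5, 8, 5, 5, 5, 6, 1, 8]
Step 2: Midrank |d_i| (ties get averaged ranks).
ranks: |1|->1.5, |8|->9, |5|->4.5, |8|->9, |5|->4.5, |5|->4.5, |5|->4.5, |6|->7, |1|->1.5, |8|->9
Step 3: Attach original signs; sum ranks with positive sign and with negative sign.
W+ = 1.5 + 9 + 9 + 4.5 + 4.5 = 28.5
W- = 4.5 + 4.5 + 7 + 1.5 + 9 = 26.5
(Check: W+ + W- = 55 should equal n(n+1)/2 = 55.)
Step 4: Test statistic W = min(W+, W-) = 26.5.
Step 5: Ties in |d|, so use the tie-corrected normal approximation.
        E[W] = n(n+1)/4 = 10*11/4 = 27.5.
        Tie groups: |d|=1 (t=2), |d|=5 (t=4), |d|=8 (t=3); sum(t^3 - t) = 90.
        Var[W] = n(n+1)(2n+1)/24 - sum(t^3-t)/48 = 2310/24 - 90/48 = 94.375.
        z = (W - E[W]) / sqrt(Var[W]) = (26.5 - 27.5) / 9.7147 = -0.1029.
        Two-sided p = 2*Phi(z) = 0.918013.
Step 6: alpha = 0.05. fail to reject H0.

W+ = 28.5, W- = 26.5, W = min = 26.5, p = 0.918013, fail to reject H0.
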